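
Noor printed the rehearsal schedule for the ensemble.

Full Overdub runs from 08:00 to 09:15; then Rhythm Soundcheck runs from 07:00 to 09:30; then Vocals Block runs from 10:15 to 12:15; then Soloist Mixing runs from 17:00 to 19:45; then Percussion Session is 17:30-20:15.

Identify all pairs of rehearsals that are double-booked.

Full Overdub & Rhythm Soundcheck, Percussion Session & Soloist Mixing

Sorted by start: Rhythm Soundcheck, Full Overdub, Vocals Block, Soloist Mixing, Percussion Session.
Full Overdub starts before Rhythm Soundcheck ends → Rhythm Soundcheck and Full Overdub overlap.
Vocals Block starts after Rhythm Soundcheck ends; Rhythm Soundcheck is clear from here.
Vocals Block starts after Full Overdub ends; Full Overdub is clear from here.
Soloist Mixing starts after Vocals Block ends; Vocals Block is clear from here.
Percussion Session starts before Soloist Mixing ends → Soloist Mixing and Percussion Session overlap.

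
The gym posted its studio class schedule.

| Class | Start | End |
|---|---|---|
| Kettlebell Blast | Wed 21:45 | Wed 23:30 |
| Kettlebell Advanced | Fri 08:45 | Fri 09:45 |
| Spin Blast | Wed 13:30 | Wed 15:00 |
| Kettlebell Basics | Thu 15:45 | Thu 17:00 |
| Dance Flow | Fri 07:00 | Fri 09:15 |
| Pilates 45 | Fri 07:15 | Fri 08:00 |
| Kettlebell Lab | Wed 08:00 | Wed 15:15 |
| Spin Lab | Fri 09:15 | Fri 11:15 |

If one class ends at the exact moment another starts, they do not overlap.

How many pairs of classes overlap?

Sorted by start: Kettlebell Lab, Spin Blast, Kettlebell Blast, Kettlebell Basics, Dance Flow, Pilates 45, Kettlebell Advanced, Spin Lab.
Spin Blast starts before Kettlebell Lab ends → Kettlebell Lab and Spin Blast overlap.
Kettlebell Blast starts after Kettlebell Lab ends; Kettlebell Lab is clear from here.
Kettlebell Blast starts after Spin Blast ends; Spin Blast is clear from here.
Kettlebell Basics starts after Kettlebell Blast ends; Kettlebell Blast is clear from here.
Dance Flow starts after Kettlebell Basics ends; Kettlebell Basics is clear from here.
Pilates 45 starts before Dance Flow ends → Dance Flow and Pilates 45 overlap.
Kettlebell Advanced starts before Dance Flow ends → Dance Flow and Kettlebell Advanced overlap.
Spin Lab starts exactly when Dance Flow ends (back-to-back, no overlap).
Kettlebell Advanced starts after Pilates 45 ends; Pilates 45 is clear from here.
Spin Lab starts before Kettlebell Advanced ends → Kettlebell Advanced and Spin Lab overlap.
Overlapping pairs: Dance Flow & Kettlebell Advanced, Dance Flow & Pilates 45, Kettlebell Advanced & Spin Lab, Kettlebell Lab & Spin Blast — 4 in total.

4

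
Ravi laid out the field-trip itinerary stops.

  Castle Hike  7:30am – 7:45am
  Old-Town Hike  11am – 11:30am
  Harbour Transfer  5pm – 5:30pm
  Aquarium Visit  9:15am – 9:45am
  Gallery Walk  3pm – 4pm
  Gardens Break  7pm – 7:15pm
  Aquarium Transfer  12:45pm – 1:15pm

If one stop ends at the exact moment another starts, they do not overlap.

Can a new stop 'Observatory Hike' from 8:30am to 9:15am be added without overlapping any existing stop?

Castle Hike: ends 7:45am at or before Observatory Hike starts 8:30am → clear.
Aquarium Visit: starts 9:15am at or after Observatory Hike ends 9:15am → clear.
Old-Town Hike: starts 11am at or after Observatory Hike ends 9:15am → clear.
Aquarium Transfer: starts 12:45pm at or after Observatory Hike ends 9:15am → clear.
Gallery Walk: starts 3pm at or after Observatory Hike ends 9:15am → clear.
Harbour Transfer: starts 5pm at or after Observatory Hike ends 9:15am → clear.
Gardens Break: starts 7pm at or after Observatory Hike ends 9:15am → clear.

Yes — the slot is free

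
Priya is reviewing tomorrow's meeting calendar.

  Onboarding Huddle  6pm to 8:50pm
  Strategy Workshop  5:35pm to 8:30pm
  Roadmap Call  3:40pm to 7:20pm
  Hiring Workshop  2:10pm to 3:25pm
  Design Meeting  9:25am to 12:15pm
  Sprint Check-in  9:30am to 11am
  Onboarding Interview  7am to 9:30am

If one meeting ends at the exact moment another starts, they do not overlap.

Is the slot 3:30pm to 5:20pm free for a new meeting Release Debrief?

Onboarding Interview: ends 9:30am at or before Release Debrief starts 3:30pm → clear.
Design Meeting: ends 12:15pm at or before Release Debrief starts 3:30pm → clear.
Sprint Check-in: ends 11am at or before Release Debrief starts 3:30pm → clear.
Hiring Workshop: ends 3:25pm at or before Release Debrief starts 3:30pm → clear.
Roadmap Call: starts 3:40pm before Release Debrief ends 5:20pm, and ends 7:20pm after Release Debrief starts 3:30pm → overlap.
Strategy Workshop: starts 5:35pm at or after Release Debrief ends 5:20pm → clear.
Onboarding Huddle: starts 6pm at or after Release Debrief ends 5:20pm → clear.
Release Debrief overlaps Roadmap Call.

No — it overlaps Roadmap Call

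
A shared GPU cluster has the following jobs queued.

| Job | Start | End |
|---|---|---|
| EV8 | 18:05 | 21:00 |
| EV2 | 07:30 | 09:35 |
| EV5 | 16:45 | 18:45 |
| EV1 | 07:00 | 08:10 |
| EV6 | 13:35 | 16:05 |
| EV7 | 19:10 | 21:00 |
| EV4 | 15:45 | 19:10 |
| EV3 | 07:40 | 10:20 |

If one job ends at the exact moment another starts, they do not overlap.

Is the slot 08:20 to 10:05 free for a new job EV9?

No — it overlaps EV2, EV3

EV1: ends 08:10 at or before EV9 starts 08:20 → clear.
EV2: starts 07:30 before EV9 ends 10:05, and ends 09:35 after EV9 starts 08:20 → overlap.
EV3: starts 07:40 before EV9 ends 10:05, and ends 10:20 after EV9 starts 08:20 → overlap.
EV6: starts 13:35 at or after EV9 ends 10:05 → clear.
EV4: starts 15:45 at or after EV9 ends 10:05 → clear.
EV5: starts 16:45 at or after EV9 ends 10:05 → clear.
EV8: starts 18:05 at or after EV9 ends 10:05 → clear.
EV7: starts 19:10 at or after EV9 ends 10:05 → clear.
EV9 overlaps EV2, EV3.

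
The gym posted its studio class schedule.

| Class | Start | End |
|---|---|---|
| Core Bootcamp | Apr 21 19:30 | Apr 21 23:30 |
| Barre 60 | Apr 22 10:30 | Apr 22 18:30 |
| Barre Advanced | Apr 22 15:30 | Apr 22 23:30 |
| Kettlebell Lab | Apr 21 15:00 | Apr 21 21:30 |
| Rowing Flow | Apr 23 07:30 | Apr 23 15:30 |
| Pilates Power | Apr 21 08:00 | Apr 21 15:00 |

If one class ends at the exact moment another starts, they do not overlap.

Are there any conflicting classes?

Two intervals overlap when each starts before the other ends.
Sorted by start: Pilates Power, Kettlebell Lab, Core Bootcamp, Barre 60, Barre Advanced, Rowing Flow.
Kettlebell Lab starts exactly when Pilates Power ends (back-to-back, no overlap); Pilates Power is clear from here.
Core Bootcamp starts before Kettlebell Lab ends → Kettlebell Lab and Core Bootcamp overlap.
That's a conflict, so the schedule is not conflict-free.

Yes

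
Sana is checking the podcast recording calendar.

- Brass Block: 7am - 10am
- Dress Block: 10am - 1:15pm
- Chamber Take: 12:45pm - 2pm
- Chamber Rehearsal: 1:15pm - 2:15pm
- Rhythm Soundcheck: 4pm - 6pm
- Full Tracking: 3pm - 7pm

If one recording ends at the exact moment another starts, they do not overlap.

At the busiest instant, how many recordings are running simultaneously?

Sort all start/end points and keep a running count:
7am start Brass Block → 1
10am end Brass Block → 0
10am start Dress Block → 1
12:45pm start Chamber Take → 2
1:15pm end Dress Block → 1
1:15pm start Chamber Rehearsal → 2
2pm end Chamber Take → 1
2:15pm end Chamber Rehearsal → 0
3pm start Full Tracking → 1
4pm start Rhythm Soundcheck → 2
6pm end Rhythm Soundcheck → 1
7pm end Full Tracking → 0
Peak is 2, at 12:45pm (Chamber Take, Dress Block).

2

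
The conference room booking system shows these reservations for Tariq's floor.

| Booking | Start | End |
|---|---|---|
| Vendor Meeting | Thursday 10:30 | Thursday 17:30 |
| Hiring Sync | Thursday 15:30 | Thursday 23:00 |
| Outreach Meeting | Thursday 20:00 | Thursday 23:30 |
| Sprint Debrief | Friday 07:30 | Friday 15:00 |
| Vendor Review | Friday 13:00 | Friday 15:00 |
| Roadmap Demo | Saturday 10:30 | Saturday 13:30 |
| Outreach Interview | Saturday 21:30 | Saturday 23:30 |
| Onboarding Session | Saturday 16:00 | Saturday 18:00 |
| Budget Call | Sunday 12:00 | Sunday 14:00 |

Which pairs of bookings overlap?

Sorted by start: Vendor Meeting, Hiring Sync, Outreach Meeting, Sprint Debrief, Vendor Review, Roadmap Demo, Onboarding Session, Outreach Interview, Budget Call.
Hiring Sync starts before Vendor Meeting ends → Vendor Meeting and Hiring Sync overlap.
Outreach Meeting starts after Vendor Meeting ends — done with Vendor Meeting.
Outreach Meeting starts before Hiring Sync ends → Hiring Sync and Outreach Meeting overlap.
Sprint Debrief starts after Hiring Sync ends — done with Hiring Sync.
Sprint Debrief starts after Outreach Meeting ends — done with Outreach Meeting.
Vendor Review starts before Sprint Debrief ends → Sprint Debrief and Vendor Review overlap.
Roadmap Demo starts after Sprint Debrief ends — done with Sprint Debrief.
Roadmap Demo starts after Vendor Review ends — done with Vendor Review.
Onboarding Session starts after Roadmap Demo ends — done with Roadmap Demo.
Outreach Interview starts after Onboarding Session ends — done with Onboarding Session.
Budget Call starts after Outreach Interview ends.

Hiring Sync & Outreach Meeting, Hiring Sync & Vendor Meeting, Sprint Debrief & Vendor Review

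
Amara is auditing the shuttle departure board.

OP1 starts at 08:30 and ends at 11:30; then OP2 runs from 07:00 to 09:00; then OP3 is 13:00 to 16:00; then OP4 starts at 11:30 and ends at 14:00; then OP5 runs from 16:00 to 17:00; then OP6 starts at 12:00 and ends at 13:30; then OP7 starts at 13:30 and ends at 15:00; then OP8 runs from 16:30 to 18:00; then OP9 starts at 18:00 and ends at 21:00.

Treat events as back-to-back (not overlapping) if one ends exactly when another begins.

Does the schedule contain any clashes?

Yes

Sorted by start: OP2, OP1, OP4, OP6, OP3, OP7, OP5, OP8, OP9.
OP1 starts before OP2 ends → OP2 and OP1 overlap.
That's a conflict, so the schedule is not conflict-free.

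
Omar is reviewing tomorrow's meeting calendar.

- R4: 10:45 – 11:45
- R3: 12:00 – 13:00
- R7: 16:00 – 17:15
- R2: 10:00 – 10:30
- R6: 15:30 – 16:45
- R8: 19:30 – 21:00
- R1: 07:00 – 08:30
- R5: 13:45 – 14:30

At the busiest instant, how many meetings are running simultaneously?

2

Sweep the timeline, counting +1 at each start and −1 at each end (ends before starts at a tie):
07:00 start R1 → 1
08:30 end R1 → 0
10:00 start R2 → 1
10:30 end R2 → 0
10:45 start R4 → 1
11:45 end R4 → 0
12:00 start R3 → 1
13:00 end R3 → 0
13:45 start R5 → 1
14:30 end R5 → 0
15:30 start R6 → 1
16:00 start R7 → 2
16:45 end R6 → 1
17:15 end R7 → 0
19:30 start R8 → 1
21:00 end R8 → 0
Peak is 2, at 16:00 (R6, R7).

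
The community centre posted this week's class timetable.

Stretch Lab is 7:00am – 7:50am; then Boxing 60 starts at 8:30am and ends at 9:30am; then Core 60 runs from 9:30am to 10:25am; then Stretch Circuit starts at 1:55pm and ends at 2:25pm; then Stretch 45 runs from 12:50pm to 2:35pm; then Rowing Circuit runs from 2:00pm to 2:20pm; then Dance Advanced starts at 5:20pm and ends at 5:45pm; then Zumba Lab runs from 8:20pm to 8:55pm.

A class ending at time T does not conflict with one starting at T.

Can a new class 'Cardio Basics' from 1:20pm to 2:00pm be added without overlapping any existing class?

No — it overlaps Stretch 45, Stretch Circuit

Stretch Lab: ends 7:50am at or before Cardio Basics starts 1:20pm → clear.
Boxing 60: ends 9:30am at or before Cardio Basics starts 1:20pm → clear.
Core 60: ends 10:25am at or before Cardio Basics starts 1:20pm → clear.
Stretch 45: starts 12:50pm before Cardio Basics ends 2:00pm, and ends 2:35pm after Cardio Basics starts 1:20pm → overlap.
Stretch Circuit: starts 1:55pm before Cardio Basics ends 2:00pm, and ends 2:25pm after Cardio Basics starts 1:20pm → overlap.
Rowing Circuit: starts 2:00pm at or after Cardio Basics ends 2:00pm → clear.
Dance Advanced: starts 5:20pm at or after Cardio Basics ends 2:00pm → clear.
Zumba Lab: starts 8:20pm at or after Cardio Basics ends 2:00pm → clear.
Cardio Basics overlaps Stretch Circuit, Stretch 45.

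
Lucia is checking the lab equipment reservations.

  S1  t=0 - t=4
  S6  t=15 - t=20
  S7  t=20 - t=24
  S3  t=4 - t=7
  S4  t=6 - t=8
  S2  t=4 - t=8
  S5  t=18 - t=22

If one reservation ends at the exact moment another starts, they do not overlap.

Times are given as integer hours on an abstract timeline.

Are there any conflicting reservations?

Yes

Sorted by start: S1, S2, S3, S4, S6, S5, S7.
S2 starts exactly when S1 ends (back-to-back, no overlap), so nothing later overlaps S1 either.
S3 starts before S2 ends → S2 and S3 overlap.
That's a conflict, so the schedule is not conflict-free.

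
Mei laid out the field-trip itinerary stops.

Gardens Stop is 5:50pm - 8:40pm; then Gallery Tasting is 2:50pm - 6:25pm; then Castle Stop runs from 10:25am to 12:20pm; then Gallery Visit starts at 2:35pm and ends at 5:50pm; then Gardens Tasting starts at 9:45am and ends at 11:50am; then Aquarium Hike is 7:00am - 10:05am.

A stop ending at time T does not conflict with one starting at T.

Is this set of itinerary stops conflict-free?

Sorted by start: Aquarium Hike, Gardens Tasting, Castle Stop, Gallery Visit, Gallery Tasting, Gardens Stop.
Gardens Tasting starts before Aquarium Hike ends → Aquarium Hike and Gardens Tasting overlap.
That's a conflict, so the schedule is not conflict-free.

No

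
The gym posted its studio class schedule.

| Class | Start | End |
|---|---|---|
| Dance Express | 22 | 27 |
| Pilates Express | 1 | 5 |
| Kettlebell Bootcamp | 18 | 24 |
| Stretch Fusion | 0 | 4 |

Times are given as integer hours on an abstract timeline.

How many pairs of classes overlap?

Sorted by start: Stretch Fusion, Pilates Express, Kettlebell Bootcamp, Dance Express.
Pilates Express starts before Stretch Fusion ends → Stretch Fusion and Pilates Express overlap.
Kettlebell Bootcamp starts after Stretch Fusion ends, so nothing later overlaps Stretch Fusion either.
Kettlebell Bootcamp starts after Pilates Express ends, so nothing later overlaps Pilates Express either.
Dance Express starts before Kettlebell Bootcamp ends → Kettlebell Bootcamp and Dance Express overlap.
Overlapping pairs: Dance Express & Kettlebell Bootcamp, Pilates Express & Stretch Fusion — 2 in total.

2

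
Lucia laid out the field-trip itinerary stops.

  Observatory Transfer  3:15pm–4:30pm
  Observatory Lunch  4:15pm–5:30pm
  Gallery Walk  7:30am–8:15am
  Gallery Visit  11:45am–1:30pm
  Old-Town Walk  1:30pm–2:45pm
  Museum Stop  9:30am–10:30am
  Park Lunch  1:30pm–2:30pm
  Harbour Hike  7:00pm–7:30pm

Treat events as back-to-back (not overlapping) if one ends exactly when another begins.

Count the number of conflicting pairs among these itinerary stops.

Sorted by start: Gallery Walk, Museum Stop, Gallery Visit, Old-Town Walk, Park Lunch, Observatory Transfer, Observatory Lunch, Harbour Hike.
Museum Stop starts after Gallery Walk ends; Gallery Walk is clear from here.
Gallery Visit starts after Museum Stop ends; Museum Stop is clear from here.
Old-Town Walk starts exactly when Gallery Visit ends (back-to-back, no overlap); Gallery Visit is clear from here.
Park Lunch starts before Old-Town Walk ends → Old-Town Walk and Park Lunch overlap.
Observatory Transfer starts after Old-Town Walk ends; Old-Town Walk is clear from here.
Observatory Transfer starts after Park Lunch ends; Park Lunch is clear from here.
Observatory Lunch starts before Observatory Transfer ends → Observatory Transfer and Observatory Lunch overlap.
Harbour Hike starts after Observatory Transfer ends.
Harbour Hike starts after Observatory Lunch ends.
Overlapping pairs: Observatory Lunch & Observatory Transfer, Old-Town Walk & Park Lunch — 2 in total.

2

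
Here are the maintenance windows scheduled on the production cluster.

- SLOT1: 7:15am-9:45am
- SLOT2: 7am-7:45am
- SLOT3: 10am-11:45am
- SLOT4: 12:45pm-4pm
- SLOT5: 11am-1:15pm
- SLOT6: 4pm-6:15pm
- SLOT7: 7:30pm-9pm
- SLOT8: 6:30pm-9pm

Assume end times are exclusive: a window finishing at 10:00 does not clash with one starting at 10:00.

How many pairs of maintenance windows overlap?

Check each pair: they overlap iff neither finishes before the other starts.
Sorted by start: SLOT2, SLOT1, SLOT3, SLOT5, SLOT4, SLOT6, SLOT8, SLOT7.
SLOT1 starts before SLOT2 ends → SLOT2 and SLOT1 overlap.
SLOT3 starts after SLOT2 ends, so SLOT2 has no further overlaps.
SLOT3 starts after SLOT1 ends, so SLOT1 has no further overlaps.
SLOT5 starts before SLOT3 ends → SLOT3 and SLOT5 overlap.
SLOT4 starts after SLOT3 ends, so SLOT3 has no further overlaps.
SLOT4 starts before SLOT5 ends → SLOT5 and SLOT4 overlap.
SLOT6 starts after SLOT5 ends, so SLOT5 has no further overlaps.
SLOT6 starts exactly when SLOT4 ends (back-to-back, no overlap), so SLOT4 has no further overlaps.
SLOT8 starts after SLOT6 ends, so SLOT6 has no further overlaps.
SLOT7 starts before SLOT8 ends → SLOT8 and SLOT7 overlap.
Overlapping pairs: SLOT1 & SLOT2, SLOT3 & SLOT5, SLOT4 & SLOT5, SLOT7 & SLOT8 — 4 in total.

4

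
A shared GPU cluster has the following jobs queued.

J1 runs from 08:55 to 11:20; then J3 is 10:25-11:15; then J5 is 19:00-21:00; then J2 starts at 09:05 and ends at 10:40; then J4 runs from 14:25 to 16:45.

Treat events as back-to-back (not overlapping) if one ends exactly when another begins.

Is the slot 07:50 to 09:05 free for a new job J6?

J1: starts 08:55 before J6 ends 09:05, and ends 11:20 after J6 starts 07:50 → overlap.
J2: starts 09:05 at or after J6 ends 09:05 → clear.
J3: starts 10:25 at or after J6 ends 09:05 → clear.
J4: starts 14:25 at or after J6 ends 09:05 → clear.
J5: starts 19:00 at or after J6 ends 09:05 → clear.
J6 overlaps J1.

No — it overlaps J1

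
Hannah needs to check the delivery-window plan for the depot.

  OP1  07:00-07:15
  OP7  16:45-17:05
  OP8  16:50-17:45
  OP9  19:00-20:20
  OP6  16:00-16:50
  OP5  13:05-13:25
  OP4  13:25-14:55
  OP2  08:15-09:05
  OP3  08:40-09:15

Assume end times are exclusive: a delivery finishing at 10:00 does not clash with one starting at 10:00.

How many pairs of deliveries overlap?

3

Check each pair: they overlap iff neither finishes before the other starts.
Sorted by start: OP1, OP2, OP3, OP5, OP4, OP6, OP7, OP8, OP9.
OP2 starts after OP1 ends, so OP1 has no further overlaps.
OP3 starts before OP2 ends → OP2 and OP3 overlap.
OP5 starts after OP2 ends, so OP2 has no further overlaps.
OP5 starts after OP3 ends, so OP3 has no further overlaps.
OP4 starts exactly when OP5 ends (back-to-back, no overlap), so OP5 has no further overlaps.
OP6 starts after OP4 ends, so OP4 has no further overlaps.
OP7 starts before OP6 ends → OP6 and OP7 overlap.
OP8 starts exactly when OP6 ends (back-to-back, no overlap), so OP6 has no further overlaps.
OP8 starts before OP7 ends → OP7 and OP8 overlap.
OP9 starts after OP7 ends.
OP9 starts after OP8 ends.
Overlapping pairs: OP2 & OP3, OP6 & OP7, OP7 & OP8 — 3 in total.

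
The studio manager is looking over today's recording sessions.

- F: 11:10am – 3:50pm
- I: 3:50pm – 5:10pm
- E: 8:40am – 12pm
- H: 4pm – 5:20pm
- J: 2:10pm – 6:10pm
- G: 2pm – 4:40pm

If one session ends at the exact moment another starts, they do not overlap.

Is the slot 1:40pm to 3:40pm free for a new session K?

No — it overlaps F, G, J

E: ends 12pm at or before K starts 1:40pm → clear.
F: starts 11:10am before K ends 3:40pm, and ends 3:50pm after K starts 1:40pm → overlap.
G: starts 2pm before K ends 3:40pm, and ends 4:40pm after K starts 1:40pm → overlap.
J: starts 2:10pm before K ends 3:40pm, and ends 6:10pm after K starts 1:40pm → overlap.
I: starts 3:50pm at or after K ends 3:40pm → clear.
H: starts 4pm at or after K ends 3:40pm → clear.
K overlaps F, G, J.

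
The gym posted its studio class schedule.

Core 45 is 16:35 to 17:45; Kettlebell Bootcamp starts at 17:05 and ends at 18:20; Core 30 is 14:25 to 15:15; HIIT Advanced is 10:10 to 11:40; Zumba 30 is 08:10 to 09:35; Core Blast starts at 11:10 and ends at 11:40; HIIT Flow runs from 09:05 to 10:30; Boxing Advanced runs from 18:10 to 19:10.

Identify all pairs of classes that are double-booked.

Boxing Advanced & Kettlebell Bootcamp, Core 45 & Kettlebell Bootcamp, Core Blast & HIIT Advanced, HIIT Advanced & HIIT Flow, HIIT Flow & Zumba 30

Sorted by start: Zumba 30, HIIT Flow, HIIT Advanced, Core Blast, Core 30, Core 45, Kettlebell Bootcamp, Boxing Advanced.
HIIT Flow starts before Zumba 30 ends → Zumba 30 and HIIT Flow overlap.
HIIT Advanced starts after Zumba 30 ends; Zumba 30 is clear from here.
HIIT Advanced starts before HIIT Flow ends → HIIT Flow and HIIT Advanced overlap.
Core Blast starts after HIIT Flow ends; HIIT Flow is clear from here.
Core Blast starts before HIIT Advanced ends → HIIT Advanced and Core Blast overlap.
Core 30 starts after HIIT Advanced ends; HIIT Advanced is clear from here.
Core 30 starts after Core Blast ends; Core Blast is clear from here.
Core 45 starts after Core 30 ends; Core 30 is clear from here.
Kettlebell Bootcamp starts before Core 45 ends → Core 45 and Kettlebell Bootcamp overlap.
Boxing Advanced starts after Core 45 ends.
Boxing Advanced starts before Kettlebell Bootcamp ends → Kettlebell Bootcamp and Boxing Advanced overlap.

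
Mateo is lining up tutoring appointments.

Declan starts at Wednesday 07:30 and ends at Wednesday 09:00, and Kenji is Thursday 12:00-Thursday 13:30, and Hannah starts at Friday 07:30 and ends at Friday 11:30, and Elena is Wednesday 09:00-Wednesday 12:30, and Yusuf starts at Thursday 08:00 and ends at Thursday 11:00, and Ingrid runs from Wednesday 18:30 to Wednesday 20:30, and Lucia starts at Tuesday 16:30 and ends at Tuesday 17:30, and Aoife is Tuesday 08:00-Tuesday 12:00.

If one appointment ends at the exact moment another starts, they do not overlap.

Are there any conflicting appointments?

No

Two intervals overlap when each starts before the other ends.
Sorted by start: Aoife, Lucia, Declan, Elena, Ingrid, Yusuf, Kenji, Hannah.
Lucia starts after Aoife ends, so nothing later overlaps Aoife either.
Declan starts after Lucia ends, so nothing later overlaps Lucia either.
Elena starts exactly when Declan ends (back-to-back, no overlap), so nothing later overlaps Declan either.
Ingrid starts after Elena ends, so nothing later overlaps Elena either.
Yusuf starts after Ingrid ends, so nothing later overlaps Ingrid either.
Kenji starts after Yusuf ends, so nothing later overlaps Yusuf either.
Hannah starts after Kenji ends.
Every pair is clear; the schedule has no overlaps.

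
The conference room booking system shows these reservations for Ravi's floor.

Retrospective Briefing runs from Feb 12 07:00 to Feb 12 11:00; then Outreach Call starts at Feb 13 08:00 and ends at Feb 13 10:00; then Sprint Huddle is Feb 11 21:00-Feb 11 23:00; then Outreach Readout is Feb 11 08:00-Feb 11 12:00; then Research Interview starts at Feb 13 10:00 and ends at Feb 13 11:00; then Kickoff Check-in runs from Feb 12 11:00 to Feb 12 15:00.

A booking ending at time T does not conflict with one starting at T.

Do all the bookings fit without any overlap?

Yes

Check each pair: they overlap iff neither finishes before the other starts.
Sorted by start: Outreach Readout, Sprint Huddle, Retrospective Briefing, Kickoff Check-in, Outreach Call, Research Interview.
Sprint Huddle starts after Outreach Readout ends — done with Outreach Readout.
Retrospective Briefing starts after Sprint Huddle ends — done with Sprint Huddle.
Kickoff Check-in starts exactly when Retrospective Briefing ends (back-to-back, no overlap) — done with Retrospective Briefing.
Outreach Call starts after Kickoff Check-in ends — done with Kickoff Check-in.
Research Interview starts exactly when Outreach Call ends (back-to-back, no overlap).
Every pair is clear; the schedule has no overlaps.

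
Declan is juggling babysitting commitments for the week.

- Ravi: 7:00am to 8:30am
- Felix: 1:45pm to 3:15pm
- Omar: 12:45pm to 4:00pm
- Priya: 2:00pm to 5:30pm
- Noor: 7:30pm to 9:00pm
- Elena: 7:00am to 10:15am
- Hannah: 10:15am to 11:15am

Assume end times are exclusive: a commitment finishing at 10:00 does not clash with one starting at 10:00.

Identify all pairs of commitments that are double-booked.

Sorted by start: Ravi, Elena, Hannah, Omar, Felix, Priya, Noor.
Elena starts before Ravi ends → Ravi and Elena overlap.
Hannah starts after Ravi ends; Ravi is clear from here.
Hannah starts exactly when Elena ends (back-to-back, no overlap); Elena is clear from here.
Omar starts after Hannah ends; Hannah is clear from here.
Felix starts before Omar ends → Omar and Felix overlap.
Priya starts before Omar ends → Omar and Priya overlap.
Noor starts after Omar ends.
Priya starts before Felix ends → Felix and Priya overlap.
Noor starts after Felix ends.
Noor starts after Priya ends.

Elena & Ravi, Felix & Omar, Felix & Priya, Omar & Priya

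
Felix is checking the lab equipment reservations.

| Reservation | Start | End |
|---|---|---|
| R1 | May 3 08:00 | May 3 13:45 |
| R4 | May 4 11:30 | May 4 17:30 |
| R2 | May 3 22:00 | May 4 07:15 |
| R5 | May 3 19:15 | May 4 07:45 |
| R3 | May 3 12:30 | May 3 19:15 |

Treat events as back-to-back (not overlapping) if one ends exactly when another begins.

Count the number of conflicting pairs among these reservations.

Two intervals overlap when each starts before the other ends.
Sorted by start: R1, R3, R5, R2, R4.
R3 starts before R1 ends → R1 and R3 overlap.
R5 starts after R1 ends; R1 is clear from here.
R5 starts exactly when R3 ends (back-to-back, no overlap); R3 is clear from here.
R2 starts before R5 ends → R5 and R2 overlap.
R4 starts after R5 ends.
R4 starts after R2 ends.
Overlapping pairs: R1 & R3, R2 & R5 — 2 in total.

2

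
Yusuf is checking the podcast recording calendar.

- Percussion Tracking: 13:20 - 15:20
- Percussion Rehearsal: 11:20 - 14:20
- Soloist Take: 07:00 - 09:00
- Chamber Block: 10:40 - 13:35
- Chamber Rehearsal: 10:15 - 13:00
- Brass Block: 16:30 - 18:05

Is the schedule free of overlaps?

No

Sorted by start: Soloist Take, Chamber Rehearsal, Chamber Block, Percussion Rehearsal, Percussion Tracking, Brass Block.
Chamber Rehearsal starts after Soloist Take ends, so nothing later overlaps Soloist Take either.
Chamber Block starts before Chamber Rehearsal ends → Chamber Rehearsal and Chamber Block overlap.
That's a conflict, so the schedule is not conflict-free.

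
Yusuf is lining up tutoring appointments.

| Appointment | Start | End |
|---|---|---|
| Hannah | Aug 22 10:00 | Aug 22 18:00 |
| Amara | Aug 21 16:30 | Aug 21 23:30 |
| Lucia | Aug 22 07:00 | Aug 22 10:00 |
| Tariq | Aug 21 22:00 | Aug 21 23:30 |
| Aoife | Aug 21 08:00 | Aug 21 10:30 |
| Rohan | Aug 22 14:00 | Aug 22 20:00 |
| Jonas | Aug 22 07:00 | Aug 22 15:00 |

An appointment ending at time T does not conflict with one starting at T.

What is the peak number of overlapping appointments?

3

Sort all start/end points and keep a running count:
Aug 21 08:00 start Aoife → 1
Aug 21 10:30 end Aoife → 0
Aug 21 16:30 start Amara → 1
Aug 21 22:00 start Tariq → 2
Aug 21 23:30 end Amara → 1
Aug 21 23:30 end Tariq → 0
Aug 22 07:00 start Jonas → 1
Aug 22 07:00 start Lucia → 2
Aug 22 10:00 end Lucia → 1
Aug 22 10:00 start Hannah → 2
Aug 22 14:00 start Rohan → 3
Aug 22 15:00 end Jonas → 2
Aug 22 18:00 end Hannah → 1
Aug 22 20:00 end Rohan → 0
Peak is 3, at Aug 22 14:00 (Hannah, Jonas, Rohan).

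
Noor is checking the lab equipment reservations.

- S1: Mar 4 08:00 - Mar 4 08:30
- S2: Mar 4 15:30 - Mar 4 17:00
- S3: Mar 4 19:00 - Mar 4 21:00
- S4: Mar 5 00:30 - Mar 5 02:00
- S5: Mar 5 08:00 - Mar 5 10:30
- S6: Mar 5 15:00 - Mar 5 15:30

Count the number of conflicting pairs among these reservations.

0

Two intervals overlap when each starts before the other ends.
Sorted by start: S1, S2, S3, S4, S5, S6.
S2 starts after S1 ends — done with S1.
S3 starts after S2 ends — done with S2.
S4 starts after S3 ends — done with S3.
S5 starts after S4 ends — done with S4.
S6 starts after S5 ends.
No pair overlaps.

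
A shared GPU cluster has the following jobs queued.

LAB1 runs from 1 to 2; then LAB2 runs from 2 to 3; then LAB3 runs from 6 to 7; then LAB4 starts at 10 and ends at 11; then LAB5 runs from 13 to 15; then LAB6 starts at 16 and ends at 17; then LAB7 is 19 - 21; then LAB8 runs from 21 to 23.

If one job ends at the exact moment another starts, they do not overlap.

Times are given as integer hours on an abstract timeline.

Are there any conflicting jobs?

Sorted by start: LAB1, LAB2, LAB3, LAB4, LAB5, LAB6, LAB7, LAB8.
LAB2 starts exactly when LAB1 ends (back-to-back, no overlap), so LAB1 has no further overlaps.
LAB3 starts after LAB2 ends, so LAB2 has no further overlaps.
LAB4 starts after LAB3 ends, so LAB3 has no further overlaps.
LAB5 starts after LAB4 ends, so LAB4 has no further overlaps.
LAB6 starts after LAB5 ends, so LAB5 has no further overlaps.
LAB7 starts after LAB6 ends, so LAB6 has no further overlaps.
LAB8 starts exactly when LAB7 ends (back-to-back, no overlap).
Every pair is clear; the schedule has no overlaps.

No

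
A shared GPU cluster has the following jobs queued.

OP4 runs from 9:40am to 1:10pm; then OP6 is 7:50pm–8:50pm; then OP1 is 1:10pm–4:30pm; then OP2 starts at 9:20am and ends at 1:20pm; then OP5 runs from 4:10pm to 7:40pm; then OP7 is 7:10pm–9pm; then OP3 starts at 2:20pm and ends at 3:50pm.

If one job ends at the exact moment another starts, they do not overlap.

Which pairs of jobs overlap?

OP1 & OP2, OP1 & OP3, OP1 & OP5, OP2 & OP4, OP5 & OP7, OP6 & OP7

Two intervals overlap when each starts before the other ends.
Sorted by start: OP2, OP4, OP1, OP3, OP5, OP7, OP6.
OP4 starts before OP2 ends → OP2 and OP4 overlap.
OP1 starts before OP2 ends → OP2 and OP1 overlap.
OP3 starts after OP2 ends — done with OP2.
OP1 starts exactly when OP4 ends (back-to-back, no overlap) — done with OP4.
OP3 starts before OP1 ends → OP1 and OP3 overlap.
OP5 starts before OP1 ends → OP1 and OP5 overlap.
OP7 starts after OP1 ends — done with OP1.
OP5 starts after OP3 ends — done with OP3.
OP7 starts before OP5 ends → OP5 and OP7 overlap.
OP6 starts after OP5 ends.
OP6 starts before OP7 ends → OP7 and OP6 overlap.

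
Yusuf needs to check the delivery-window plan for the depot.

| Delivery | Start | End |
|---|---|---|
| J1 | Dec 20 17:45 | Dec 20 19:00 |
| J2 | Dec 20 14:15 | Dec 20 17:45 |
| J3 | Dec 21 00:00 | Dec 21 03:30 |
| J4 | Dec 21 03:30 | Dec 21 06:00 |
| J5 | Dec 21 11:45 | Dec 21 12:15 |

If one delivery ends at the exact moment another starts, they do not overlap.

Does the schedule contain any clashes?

No

Sorted by start: J2, J1, J3, J4, J5.
J1 starts exactly when J2 ends (back-to-back, no overlap) — done with J2.
J3 starts after J1 ends — done with J1.
J4 starts exactly when J3 ends (back-to-back, no overlap) — done with J3.
J5 starts after J4 ends.
Every pair is clear; the schedule has no overlaps.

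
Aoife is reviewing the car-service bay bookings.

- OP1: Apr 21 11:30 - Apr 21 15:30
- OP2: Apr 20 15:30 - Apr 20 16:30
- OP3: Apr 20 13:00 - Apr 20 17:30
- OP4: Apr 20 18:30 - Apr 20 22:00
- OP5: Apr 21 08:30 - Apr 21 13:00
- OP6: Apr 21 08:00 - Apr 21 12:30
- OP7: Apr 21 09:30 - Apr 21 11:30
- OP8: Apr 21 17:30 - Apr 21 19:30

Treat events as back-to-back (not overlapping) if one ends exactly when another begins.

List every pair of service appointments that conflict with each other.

Check each pair: they overlap iff neither finishes before the other starts.
Sorted by start: OP3, OP2, OP4, OP6, OP5, OP7, OP1, OP8.
OP2 starts before OP3 ends → OP3 and OP2 overlap.
OP4 starts after OP3 ends; OP3 is clear from here.
OP4 starts after OP2 ends; OP2 is clear from here.
OP6 starts after OP4 ends; OP4 is clear from here.
OP5 starts before OP6 ends → OP6 and OP5 overlap.
OP7 starts before OP6 ends → OP6 and OP7 overlap.
OP1 starts before OP6 ends → OP6 and OP1 overlap.
OP8 starts after OP6 ends.
OP7 starts before OP5 ends → OP5 and OP7 overlap.
OP1 starts before OP5 ends → OP5 and OP1 overlap.
OP8 starts after OP5 ends.
OP1 starts exactly when OP7 ends (back-to-back, no overlap); OP7 is clear from here.
OP8 starts after OP1 ends.

OP1 & OP5, OP1 & OP6, OP2 & OP3, OP5 & OP6, OP5 & OP7, OP6 & OP7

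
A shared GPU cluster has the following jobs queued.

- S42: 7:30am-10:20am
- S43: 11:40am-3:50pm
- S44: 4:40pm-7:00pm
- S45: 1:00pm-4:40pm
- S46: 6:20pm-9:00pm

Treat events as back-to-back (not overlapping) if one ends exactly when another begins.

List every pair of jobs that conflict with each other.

S43 & S45, S44 & S46

Two intervals overlap when each starts before the other ends.
Sorted by start: S42, S43, S45, S44, S46.
S43 starts after S42 ends, so S42 has no further overlaps.
S45 starts before S43 ends → S43 and S45 overlap.
S44 starts after S43 ends, so S43 has no further overlaps.
S44 starts exactly when S45 ends (back-to-back, no overlap), so S45 has no further overlaps.
S46 starts before S44 ends → S44 and S46 overlap.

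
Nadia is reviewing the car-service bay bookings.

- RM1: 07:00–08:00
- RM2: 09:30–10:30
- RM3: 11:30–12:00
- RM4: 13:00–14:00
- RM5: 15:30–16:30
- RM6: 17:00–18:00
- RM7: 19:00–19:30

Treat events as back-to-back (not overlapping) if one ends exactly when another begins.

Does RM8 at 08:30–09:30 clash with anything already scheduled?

RM1: ends 08:00 at or before RM8 starts 08:30 → clear.
RM2: starts 09:30 at or after RM8 ends 09:30 → clear.
RM3: starts 11:30 at or after RM8 ends 09:30 → clear.
RM4: starts 13:00 at or after RM8 ends 09:30 → clear.
RM5: starts 15:30 at or after RM8 ends 09:30 → clear.
RM6: starts 17:00 at or after RM8 ends 09:30 → clear.
RM7: starts 19:00 at or after RM8 ends 09:30 → clear.

No — it doesn't clash with anything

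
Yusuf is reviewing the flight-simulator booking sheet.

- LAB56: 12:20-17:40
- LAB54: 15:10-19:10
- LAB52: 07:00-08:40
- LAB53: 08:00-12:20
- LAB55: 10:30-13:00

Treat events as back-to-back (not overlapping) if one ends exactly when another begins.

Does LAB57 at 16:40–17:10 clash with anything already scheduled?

Yes — it overlaps LAB54, LAB56

LAB52: ends 08:40 at or before LAB57 starts 16:40 → clear.
LAB53: ends 12:20 at or before LAB57 starts 16:40 → clear.
LAB55: ends 13:00 at or before LAB57 starts 16:40 → clear.
LAB56: starts 12:20 before LAB57 ends 17:10, and ends 17:40 after LAB57 starts 16:40 → overlap.
LAB54: starts 15:10 before LAB57 ends 17:10, and ends 19:10 after LAB57 starts 16:40 → overlap.
LAB57 overlaps LAB54, LAB56.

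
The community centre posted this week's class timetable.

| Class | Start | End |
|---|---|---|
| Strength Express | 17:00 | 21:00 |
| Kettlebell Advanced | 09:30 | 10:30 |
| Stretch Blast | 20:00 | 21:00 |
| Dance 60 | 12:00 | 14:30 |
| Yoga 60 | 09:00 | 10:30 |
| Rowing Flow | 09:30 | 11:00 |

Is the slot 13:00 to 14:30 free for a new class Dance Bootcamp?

No — it overlaps Dance 60

Yoga 60: ends 10:30 at or before Dance Bootcamp starts 13:00 → clear.
Rowing Flow: ends 11:00 at or before Dance Bootcamp starts 13:00 → clear.
Kettlebell Advanced: ends 10:30 at or before Dance Bootcamp starts 13:00 → clear.
Dance 60: starts 12:00 before Dance Bootcamp ends 14:30, and ends 14:30 after Dance Bootcamp starts 13:00 → overlap.
Strength Express: starts 17:00 at or after Dance Bootcamp ends 14:30 → clear.
Stretch Blast: starts 20:00 at or after Dance Bootcamp ends 14:30 → clear.
Dance Bootcamp overlaps Dance 60.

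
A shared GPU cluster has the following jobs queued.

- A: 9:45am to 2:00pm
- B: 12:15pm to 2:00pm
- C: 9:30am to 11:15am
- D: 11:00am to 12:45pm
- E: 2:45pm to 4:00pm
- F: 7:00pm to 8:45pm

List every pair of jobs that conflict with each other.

Two intervals overlap when each starts before the other ends.
Sorted by start: C, A, D, B, E, F.
A starts before C ends → C and A overlap.
D starts before C ends → C and D overlap.
B starts after C ends, so nothing later overlaps C either.
D starts before A ends → A and D overlap.
B starts before A ends → A and B overlap.
E starts after A ends, so nothing later overlaps A either.
B starts before D ends → D and B overlap.
E starts after D ends, so nothing later overlaps D either.
E starts after B ends, so nothing later overlaps B either.
F starts after E ends.

A & B, A & C, A & D, B & D, C & D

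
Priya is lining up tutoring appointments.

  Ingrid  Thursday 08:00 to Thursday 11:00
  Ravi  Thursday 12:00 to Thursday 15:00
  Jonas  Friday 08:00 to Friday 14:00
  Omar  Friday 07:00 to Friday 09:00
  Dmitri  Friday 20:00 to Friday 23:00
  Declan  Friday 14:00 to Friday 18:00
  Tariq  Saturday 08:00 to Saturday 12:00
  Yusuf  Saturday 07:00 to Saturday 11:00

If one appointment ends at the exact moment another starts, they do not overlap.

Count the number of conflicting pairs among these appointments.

2

Sorted by start: Ingrid, Ravi, Omar, Jonas, Declan, Dmitri, Yusuf, Tariq.
Ravi starts after Ingrid ends; Ingrid is clear from here.
Omar starts after Ravi ends; Ravi is clear from here.
Jonas starts before Omar ends → Omar and Jonas overlap.
Declan starts after Omar ends; Omar is clear from here.
Declan starts exactly when Jonas ends (back-to-back, no overlap); Jonas is clear from here.
Dmitri starts after Declan ends; Declan is clear from here.
Yusuf starts after Dmitri ends; Dmitri is clear from here.
Tariq starts before Yusuf ends → Yusuf and Tariq overlap.
Overlapping pairs: Jonas & Omar, Tariq & Yusuf — 2 in total.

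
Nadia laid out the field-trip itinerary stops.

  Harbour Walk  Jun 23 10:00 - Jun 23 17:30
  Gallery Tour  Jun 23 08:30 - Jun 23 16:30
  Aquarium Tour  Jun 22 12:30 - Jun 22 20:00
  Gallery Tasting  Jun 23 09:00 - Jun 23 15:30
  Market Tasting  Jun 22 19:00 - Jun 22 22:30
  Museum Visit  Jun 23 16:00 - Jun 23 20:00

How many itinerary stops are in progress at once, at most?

Sweep the timeline, counting +1 at each start and −1 at each end (ends before starts at a tie):
Jun 22 12:30 start Aquarium Tour → 1
Jun 22 19:00 start Market Tasting → 2
Jun 22 20:00 end Aquarium Tour → 1
Jun 22 22:30 end Market Tasting → 0
Jun 23 08:30 start Gallery Tour → 1
Jun 23 09:00 start Gallery Tasting → 2
Jun 23 10:00 start Harbour Walk → 3
Jun 23 15:30 end Gallery Tasting → 2
Jun 23 16:00 start Museum Visit → 3
Jun 23 16:30 end Gallery Tour → 2
Jun 23 17:30 end Harbour Walk → 1
Jun 23 20:00 end Museum Visit → 0
Peak is 3, at Jun 23 10:00 (Gallery Tasting, Gallery Tour, Harbour Walk).

3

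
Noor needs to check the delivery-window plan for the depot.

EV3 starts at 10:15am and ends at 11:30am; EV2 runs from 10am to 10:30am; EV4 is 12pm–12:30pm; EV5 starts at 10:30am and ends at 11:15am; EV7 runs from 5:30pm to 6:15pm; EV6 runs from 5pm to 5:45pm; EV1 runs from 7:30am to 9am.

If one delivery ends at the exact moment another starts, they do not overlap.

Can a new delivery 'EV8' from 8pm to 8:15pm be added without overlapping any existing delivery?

EV1: ends 9am at or before EV8 starts 8pm → clear.
EV2: ends 10:30am at or before EV8 starts 8pm → clear.
EV3: ends 11:30am at or before EV8 starts 8pm → clear.
EV5: ends 11:15am at or before EV8 starts 8pm → clear.
EV4: ends 12:30pm at or before EV8 starts 8pm → clear.
EV6: ends 5:45pm at or before EV8 starts 8pm → clear.
EV7: ends 6:15pm at or before EV8 starts 8pm → clear.

Yes — the slot is free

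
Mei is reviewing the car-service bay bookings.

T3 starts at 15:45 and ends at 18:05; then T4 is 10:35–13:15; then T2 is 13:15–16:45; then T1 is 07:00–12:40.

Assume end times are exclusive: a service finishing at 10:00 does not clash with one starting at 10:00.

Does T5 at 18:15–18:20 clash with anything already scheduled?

T1: ends 12:40 at or before T5 starts 18:15 → clear.
T4: ends 13:15 at or before T5 starts 18:15 → clear.
T2: ends 16:45 at or before T5 starts 18:15 → clear.
T3: ends 18:05 at or before T5 starts 18:15 → clear.

No — it doesn't clash with anything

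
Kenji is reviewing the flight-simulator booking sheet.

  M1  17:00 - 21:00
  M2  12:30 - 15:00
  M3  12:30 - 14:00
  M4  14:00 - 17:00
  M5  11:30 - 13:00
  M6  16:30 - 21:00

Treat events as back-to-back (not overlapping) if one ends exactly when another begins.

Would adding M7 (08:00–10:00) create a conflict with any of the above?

No — it doesn't clash with anything

M5: starts 11:30 at or after M7 ends 10:00 → clear.
M2: starts 12:30 at or after M7 ends 10:00 → clear.
M3: starts 12:30 at or after M7 ends 10:00 → clear.
M4: starts 14:00 at or after M7 ends 10:00 → clear.
M6: starts 16:30 at or after M7 ends 10:00 → clear.
M1: starts 17:00 at or after M7 ends 10:00 → clear.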